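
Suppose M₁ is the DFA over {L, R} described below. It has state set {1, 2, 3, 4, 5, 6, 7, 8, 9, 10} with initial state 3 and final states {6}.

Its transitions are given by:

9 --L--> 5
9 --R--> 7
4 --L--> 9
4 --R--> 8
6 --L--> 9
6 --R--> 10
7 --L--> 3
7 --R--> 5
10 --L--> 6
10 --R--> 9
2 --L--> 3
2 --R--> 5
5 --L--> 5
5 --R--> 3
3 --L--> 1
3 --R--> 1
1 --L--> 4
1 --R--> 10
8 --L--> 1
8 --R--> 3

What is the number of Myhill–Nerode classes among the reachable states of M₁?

Reachable states from the start: {1,3,4,5,6,7,8,9,10}. Unreachable: {2} — drop them.
P0 = {6} | {1,3,4,5,7,8,9,10}.
Refine {1,3,4,5,7,8,9,10} on symbol L: members go to different blocks, giving {1,3,4,5,7,8,9} and {10}.
On input R, block {1,3,4,5,7,8,9} splits into {3,4,5,7,8,9} and {1}.
On input L, block {3,4,5,7,8,9} splits into {4,5,7,9} and {3,8}.
Split {4,5,7,9} by δ(·,L) → {4,5,9} and {7}.
Split {4,5,9} by δ(·,R) → {4,5} and {9}.
On input L, block {4,5} splits into {4} and {5}.
Refine {3,8} on symbol R: members go to different blocks, giving {3} and {8}.
The partition is now stable with 9 blocks: {6} | {4} | {10} | {1} | {3} | {7} | {9} | {5} | {8}.

9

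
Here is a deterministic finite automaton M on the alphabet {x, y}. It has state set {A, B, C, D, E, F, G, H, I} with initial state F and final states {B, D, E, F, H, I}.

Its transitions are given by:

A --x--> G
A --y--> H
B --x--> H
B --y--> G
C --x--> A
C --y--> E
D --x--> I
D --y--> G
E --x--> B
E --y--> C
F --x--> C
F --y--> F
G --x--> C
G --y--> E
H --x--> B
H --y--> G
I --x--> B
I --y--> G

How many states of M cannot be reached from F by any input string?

BFS from F reaches {A, B, C, E, F, G, H}; the 2 state(s) D, I are never visited.

2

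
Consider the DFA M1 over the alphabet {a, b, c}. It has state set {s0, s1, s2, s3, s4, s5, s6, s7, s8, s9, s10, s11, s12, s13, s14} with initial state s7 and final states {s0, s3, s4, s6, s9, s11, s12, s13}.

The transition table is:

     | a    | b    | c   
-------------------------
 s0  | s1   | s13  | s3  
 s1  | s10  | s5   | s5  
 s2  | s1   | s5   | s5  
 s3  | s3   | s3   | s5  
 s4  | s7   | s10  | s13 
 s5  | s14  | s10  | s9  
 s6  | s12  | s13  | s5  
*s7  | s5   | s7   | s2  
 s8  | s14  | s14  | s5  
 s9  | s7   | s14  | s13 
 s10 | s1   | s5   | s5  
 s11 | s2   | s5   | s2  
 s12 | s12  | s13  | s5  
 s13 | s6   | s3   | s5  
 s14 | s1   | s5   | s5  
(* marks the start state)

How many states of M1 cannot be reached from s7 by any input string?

4

No path from s7 leads to s0, s4, s8, s11; the other 11 states are all reachable.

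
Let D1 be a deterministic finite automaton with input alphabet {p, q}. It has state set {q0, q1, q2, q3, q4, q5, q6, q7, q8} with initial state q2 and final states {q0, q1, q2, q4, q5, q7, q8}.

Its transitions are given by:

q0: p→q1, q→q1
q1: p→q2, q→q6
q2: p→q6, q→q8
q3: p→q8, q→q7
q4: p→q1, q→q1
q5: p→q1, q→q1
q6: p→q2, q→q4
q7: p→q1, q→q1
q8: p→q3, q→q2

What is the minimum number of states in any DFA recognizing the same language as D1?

4

Reachable states from the start: {q1,q2,q3,q4,q6,q7,q8}. Unreachable: {q0,q5} — drop them.
Start with accepting vs non-accepting: {q1,q2,q4,q7,q8} | {q3,q6}.
Split {q1,q2,q4,q7,q8} by δ(·,p) → {q1,q4,q7} and {q2,q8}.
On input p, block {q1,q4,q7} splits into {q4,q7} and {q1}.
Stable partition: {q4,q7} | {q3,q6} | {q2,q8} | {q1} — 4 equivalence classes.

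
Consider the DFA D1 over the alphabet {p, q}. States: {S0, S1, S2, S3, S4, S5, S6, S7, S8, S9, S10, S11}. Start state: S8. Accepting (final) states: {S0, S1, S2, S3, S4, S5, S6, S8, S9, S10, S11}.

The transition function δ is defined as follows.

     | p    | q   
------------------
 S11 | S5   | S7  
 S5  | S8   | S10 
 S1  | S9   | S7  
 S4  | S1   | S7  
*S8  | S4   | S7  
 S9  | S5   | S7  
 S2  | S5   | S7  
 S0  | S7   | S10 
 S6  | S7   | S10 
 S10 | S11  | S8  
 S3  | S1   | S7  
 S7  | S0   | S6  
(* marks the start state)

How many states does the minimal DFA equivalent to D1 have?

8

Reachable states from the start: {S0,S1,S4,S5,S6,S7,S8,S9,S10,S11}. Unreachable: {S2,S3} — drop them.
Initial partition by acceptance: {S0,S1,S4,S5,S6,S8,S9,S10,S11} | {S7}.
Refine {S0,S1,S4,S5,S6,S8,S9,S10,S11} on symbol p: members go to different blocks, giving {S1,S4,S5,S8,S9,S10,S11} and {S0,S6}.
Refine {S1,S4,S5,S8,S9,S10,S11} on symbol q: members go to different blocks, giving {S1,S4,S8,S9,S11} and {S5,S10}.
Refine {S1,S4,S8,S9,S11} on symbol p: members go to different blocks, giving {S1,S4,S8} and {S9,S11}.
Split {S1,S4,S8} by δ(·,p) → {S4,S8} and {S1}.
Split {S4,S8} by δ(·,p) → {S4} and {S8}.
Refine {S5,S10} on symbol p: members go to different blocks, giving {S5} and {S10}.
The partition is now stable with 8 blocks: {S4} | {S7} | {S0,S6} | {S5} | {S9,S11} | {S1} | {S8} | {S10}.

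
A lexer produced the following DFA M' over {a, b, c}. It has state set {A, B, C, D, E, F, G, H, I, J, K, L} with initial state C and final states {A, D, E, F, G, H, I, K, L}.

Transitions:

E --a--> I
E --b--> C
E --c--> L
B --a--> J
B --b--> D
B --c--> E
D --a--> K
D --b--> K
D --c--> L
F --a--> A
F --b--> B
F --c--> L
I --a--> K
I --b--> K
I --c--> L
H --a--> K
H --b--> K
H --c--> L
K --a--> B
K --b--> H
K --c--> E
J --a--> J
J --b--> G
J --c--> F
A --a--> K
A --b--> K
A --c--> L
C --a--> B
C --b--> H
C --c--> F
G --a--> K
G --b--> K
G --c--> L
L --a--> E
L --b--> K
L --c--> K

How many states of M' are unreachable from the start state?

0

Exploring from C, all states are eventually visited, so none are unreachable.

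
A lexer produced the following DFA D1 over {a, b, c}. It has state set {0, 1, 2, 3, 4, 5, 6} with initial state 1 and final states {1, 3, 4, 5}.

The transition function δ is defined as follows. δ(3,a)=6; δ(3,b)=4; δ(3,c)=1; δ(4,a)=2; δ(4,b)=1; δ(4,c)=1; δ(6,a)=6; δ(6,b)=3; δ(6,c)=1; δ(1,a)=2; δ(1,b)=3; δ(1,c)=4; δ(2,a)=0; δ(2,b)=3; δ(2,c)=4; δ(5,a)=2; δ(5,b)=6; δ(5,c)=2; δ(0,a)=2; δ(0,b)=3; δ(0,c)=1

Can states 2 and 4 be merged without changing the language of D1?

First remove the unreachable states {5}; 6 states remain.
Initial partition by acceptance: {1,3,4} | {0,2,6}.
Stable partition: {1,3,4} | {0,2,6} — 2 equivalence classes.
2 and 4 end up in different blocks, so they are distinguishable. For instance, the string 'ε' is accepted from only 4.

No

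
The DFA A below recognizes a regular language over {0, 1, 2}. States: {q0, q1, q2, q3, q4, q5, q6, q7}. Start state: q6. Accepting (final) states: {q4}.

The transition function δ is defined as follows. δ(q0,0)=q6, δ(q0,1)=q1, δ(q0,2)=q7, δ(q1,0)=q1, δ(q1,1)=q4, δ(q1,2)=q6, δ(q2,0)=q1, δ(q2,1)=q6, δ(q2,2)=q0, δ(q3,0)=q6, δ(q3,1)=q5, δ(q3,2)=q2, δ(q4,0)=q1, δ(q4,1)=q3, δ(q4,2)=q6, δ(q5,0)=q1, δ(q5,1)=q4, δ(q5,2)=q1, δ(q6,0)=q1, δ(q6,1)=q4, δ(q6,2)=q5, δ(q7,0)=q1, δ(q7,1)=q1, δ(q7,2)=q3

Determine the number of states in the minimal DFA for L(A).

3

All states are reachable from the start state.
Initial partition by acceptance: {q4} | {q0,q1,q2,q3,q5,q6,q7}.
Split {q0,q1,q2,q3,q5,q6,q7} by δ(·,1) → {q0,q2,q3,q7} and {q1,q5,q6}.
Stable partition: {q4} | {q0,q2,q3,q7} | {q1,q5,q6} — 3 equivalence classes.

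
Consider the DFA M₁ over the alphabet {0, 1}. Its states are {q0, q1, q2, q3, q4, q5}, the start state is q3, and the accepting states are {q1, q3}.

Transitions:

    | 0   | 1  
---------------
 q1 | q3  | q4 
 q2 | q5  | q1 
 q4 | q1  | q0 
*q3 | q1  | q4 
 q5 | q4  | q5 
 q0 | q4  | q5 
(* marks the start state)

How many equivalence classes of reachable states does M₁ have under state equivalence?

States {q2} cannot be reached from the start state, so discard them.
Start with accepting vs non-accepting: {q1,q3} | {q0,q4,q5}.
On input 0, block {q0,q4,q5} splits into {q0,q5} and {q4}.
The partition is now stable with 3 blocks: {q1,q3} | {q0,q5} | {q4}.

3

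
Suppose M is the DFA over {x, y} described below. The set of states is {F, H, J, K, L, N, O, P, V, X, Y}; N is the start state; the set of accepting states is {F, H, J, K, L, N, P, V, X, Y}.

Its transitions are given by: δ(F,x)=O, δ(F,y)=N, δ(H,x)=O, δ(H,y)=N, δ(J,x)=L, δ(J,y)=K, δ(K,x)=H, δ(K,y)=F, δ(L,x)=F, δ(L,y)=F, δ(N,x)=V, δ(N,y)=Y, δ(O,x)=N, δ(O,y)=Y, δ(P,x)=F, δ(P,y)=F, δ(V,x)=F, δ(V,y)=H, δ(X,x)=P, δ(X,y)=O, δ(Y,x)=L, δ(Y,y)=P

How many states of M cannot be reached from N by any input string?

BFS from N reaches {F, H, L, N, O, P, V, Y}; the 3 state(s) J, K, X are never visited.

3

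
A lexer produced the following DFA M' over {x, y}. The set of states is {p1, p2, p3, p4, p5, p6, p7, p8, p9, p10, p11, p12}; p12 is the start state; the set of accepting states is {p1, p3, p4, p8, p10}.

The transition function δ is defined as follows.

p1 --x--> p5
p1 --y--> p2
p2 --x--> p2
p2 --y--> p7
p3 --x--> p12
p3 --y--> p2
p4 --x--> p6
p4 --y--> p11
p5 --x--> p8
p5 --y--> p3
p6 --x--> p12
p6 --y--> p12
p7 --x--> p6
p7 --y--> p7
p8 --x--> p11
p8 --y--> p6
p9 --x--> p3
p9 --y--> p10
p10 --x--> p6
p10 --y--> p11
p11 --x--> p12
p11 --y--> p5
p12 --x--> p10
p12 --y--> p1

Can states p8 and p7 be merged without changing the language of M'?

No

States {p4,p9} cannot be reached from the start state, so discard them.
Initial partition by acceptance: {p1,p3,p8,p10} | {p2,p5,p6,p7,p11,p12}.
On input x, block {p2,p5,p6,p7,p11,p12} splits into {p2,p6,p7,p11} and {p5,p12}.
Split {p1,p3,p8,p10} by δ(·,x) → {p1,p3} and {p8,p10}.
On input x, block {p2,p6,p7,p11} splits into {p2,p7} and {p6,p11}.
Refine {p2,p7} on symbol x: members go to different blocks, giving {p2} and {p7}.
No further refinement is possible. Final partition (6 blocks): {p1,p3} | {p2} | {p5,p12} | {p8,p10} | {p6,p11} | {p7}.
p8 and p7 end up in different blocks, so they are distinguishable. For instance, the string 'ε' is accepted from only p8.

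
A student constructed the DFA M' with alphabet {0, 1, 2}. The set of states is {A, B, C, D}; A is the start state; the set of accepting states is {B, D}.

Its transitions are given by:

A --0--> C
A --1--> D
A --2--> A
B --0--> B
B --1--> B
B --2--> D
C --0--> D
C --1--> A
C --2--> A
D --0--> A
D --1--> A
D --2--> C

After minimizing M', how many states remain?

Reachable states from the start: {A,C,D}. Unreachable: {B} — drop them.
Initial partition by acceptance: {D} | {A,C}.
Refine {A,C} on symbol 0: members go to different blocks, giving {A} and {C}.
No further refinement is possible. Final partition (3 blocks): {D} | {A} | {C}.

3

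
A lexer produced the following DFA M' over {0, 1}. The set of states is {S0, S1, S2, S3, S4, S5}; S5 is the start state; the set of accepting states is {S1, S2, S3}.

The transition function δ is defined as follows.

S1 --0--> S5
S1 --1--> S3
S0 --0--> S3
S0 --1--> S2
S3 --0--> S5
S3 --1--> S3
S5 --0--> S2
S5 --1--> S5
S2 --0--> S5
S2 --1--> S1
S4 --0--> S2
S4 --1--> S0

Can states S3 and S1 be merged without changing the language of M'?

First remove the unreachable states {S0,S4}; 4 states remain.
Start with accepting vs non-accepting: {S1,S2,S3} | {S5}.
No further refinement is possible. Final partition (2 blocks): {S1,S2,S3} | {S5}.
S3 and S1 lie in the same block of the stable partition, so they are equivalent — no string distinguishes them.

Yes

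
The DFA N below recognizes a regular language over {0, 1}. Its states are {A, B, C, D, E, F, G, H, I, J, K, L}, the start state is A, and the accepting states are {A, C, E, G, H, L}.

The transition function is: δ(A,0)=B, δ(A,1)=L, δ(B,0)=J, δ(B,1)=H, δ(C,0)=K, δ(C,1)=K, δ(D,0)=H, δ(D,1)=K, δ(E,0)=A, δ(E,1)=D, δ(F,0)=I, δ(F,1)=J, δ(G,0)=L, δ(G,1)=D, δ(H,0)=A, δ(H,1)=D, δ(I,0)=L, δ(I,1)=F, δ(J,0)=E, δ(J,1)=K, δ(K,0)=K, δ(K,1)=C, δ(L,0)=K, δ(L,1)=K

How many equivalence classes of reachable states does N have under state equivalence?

6

Reachable states from the start: {A,B,C,D,E,H,J,K,L}. Unreachable: {F,G,I} — drop them.
P0 = {A,C,E,H,L} | {B,D,J,K}.
Refine {A,C,E,H,L} on symbol 0: members go to different blocks, giving {A,C,L} and {E,H}.
Split {A,C,L} by δ(·,1) → {C,L} and {A}.
Refine {B,D,J,K} on symbol 0: members go to different blocks, giving {B,K} and {D,J}.
Refine {B,K} on symbol 0: members go to different blocks, giving {B} and {K}.
The partition is now stable with 6 blocks: {C,L} | {B} | {E,H} | {A} | {D,J} | {K}.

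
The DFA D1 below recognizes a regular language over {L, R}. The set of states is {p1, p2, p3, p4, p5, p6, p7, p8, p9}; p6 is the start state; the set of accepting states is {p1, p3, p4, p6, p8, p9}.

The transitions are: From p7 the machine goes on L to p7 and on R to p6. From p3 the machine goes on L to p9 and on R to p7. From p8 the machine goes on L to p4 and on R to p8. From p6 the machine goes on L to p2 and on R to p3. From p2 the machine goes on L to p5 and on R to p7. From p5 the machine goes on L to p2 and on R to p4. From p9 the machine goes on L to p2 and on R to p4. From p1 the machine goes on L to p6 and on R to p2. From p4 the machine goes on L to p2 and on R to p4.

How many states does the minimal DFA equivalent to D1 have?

6

First remove the unreachable states {p1,p8}; 7 states remain.
Initial partition by acceptance: {p3,p4,p6,p9} | {p2,p5,p7}.
Split {p3,p4,p6,p9} by δ(·,L) → {p4,p6,p9} and {p3}.
On input R, block {p4,p6,p9} splits into {p4,p9} and {p6}.
Refine {p2,p5,p7} on symbol R: members go to different blocks, giving {p2} and {p5} and {p7}.
The partition is now stable with 6 blocks: {p4,p9} | {p2} | {p3} | {p6} | {p5} | {p7}.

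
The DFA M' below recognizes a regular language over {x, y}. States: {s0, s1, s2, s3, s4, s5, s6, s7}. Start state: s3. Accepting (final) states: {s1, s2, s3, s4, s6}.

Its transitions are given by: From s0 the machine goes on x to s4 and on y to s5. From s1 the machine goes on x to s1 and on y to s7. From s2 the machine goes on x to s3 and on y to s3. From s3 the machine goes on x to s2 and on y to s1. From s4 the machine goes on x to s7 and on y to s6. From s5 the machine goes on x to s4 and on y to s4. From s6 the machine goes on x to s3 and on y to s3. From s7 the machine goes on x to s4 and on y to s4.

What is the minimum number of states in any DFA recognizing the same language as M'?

5

States {s0,s5} cannot be reached from the start state, so discard them.
P0 = {s1,s2,s3,s4,s6} | {s7}.
On input x, block {s1,s2,s3,s4,s6} splits into {s1,s2,s3,s6} and {s4}.
On input y, block {s1,s2,s3,s6} splits into {s2,s3,s6} and {s1}.
Split {s2,s3,s6} by δ(·,y) → {s2,s6} and {s3}.
The partition is now stable with 5 blocks: {s2,s6} | {s7} | {s4} | {s1} | {s3}.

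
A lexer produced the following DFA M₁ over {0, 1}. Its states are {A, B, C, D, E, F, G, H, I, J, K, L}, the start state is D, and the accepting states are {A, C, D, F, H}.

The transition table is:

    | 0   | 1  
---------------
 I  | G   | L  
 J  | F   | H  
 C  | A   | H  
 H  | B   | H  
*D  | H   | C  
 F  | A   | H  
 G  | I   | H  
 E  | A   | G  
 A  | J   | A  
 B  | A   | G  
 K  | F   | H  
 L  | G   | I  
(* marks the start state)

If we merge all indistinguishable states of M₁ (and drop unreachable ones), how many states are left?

First remove the unreachable states {E,K}; 10 states remain.
Start with accepting vs non-accepting: {A,C,D,F,H} | {B,G,I,J,L}.
Split {A,C,D,F,H} by δ(·,0) → {C,D,F} and {A,H}.
On input 1, block {C,D,F} splits into {C,F} and {D}.
Split {B,G,I,J,L} by δ(·,0) → {G,I,L} and {B} and {J}.
On input 1, block {G,I,L} splits into {I,L} and {G}.
On input 0, block {A,H} splits into {A} and {H}.
The partition is now stable with 8 blocks: {C,F} | {I,L} | {A} | {D} | {B} | {J} | {G} | {H}.

8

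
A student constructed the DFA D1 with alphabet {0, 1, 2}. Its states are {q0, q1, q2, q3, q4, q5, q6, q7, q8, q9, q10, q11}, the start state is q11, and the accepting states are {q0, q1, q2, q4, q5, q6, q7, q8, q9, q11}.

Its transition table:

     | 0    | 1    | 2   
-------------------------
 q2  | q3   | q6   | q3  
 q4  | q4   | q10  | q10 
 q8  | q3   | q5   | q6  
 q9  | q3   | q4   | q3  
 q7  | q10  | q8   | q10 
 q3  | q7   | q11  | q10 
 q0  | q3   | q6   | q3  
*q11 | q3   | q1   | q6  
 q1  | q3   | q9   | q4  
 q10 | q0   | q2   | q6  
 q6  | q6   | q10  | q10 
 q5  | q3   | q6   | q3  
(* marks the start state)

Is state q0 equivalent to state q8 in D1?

No

P0 = {q0,q1,q2,q4,q5,q6,q7,q8,q9,q11} | {q3,q10}.
On input 0, block {q0,q1,q2,q4,q5,q6,q7,q8,q9,q11} splits into {q0,q1,q2,q5,q7,q8,q9,q11} and {q4,q6}.
Split {q0,q1,q2,q5,q7,q8,q9,q11} by δ(·,1) → {q0,q2,q5,q9} and {q1,q7,q8,q11}.
Split {q3,q10} by δ(·,0) → {q3} and {q10}.
Split {q1,q7,q8,q11} by δ(·,0) → {q1,q8,q11} and {q7}.
Refine {q1,q8,q11} on symbol 1: members go to different blocks, giving {q1,q8} and {q11}.
No further refinement is possible. Final partition (7 blocks): {q0,q2,q5,q9} | {q3} | {q4,q6} | {q1,q8} | {q10} | {q7} | {q11}.
q0 and q8 end up in different blocks, so they are distinguishable. For instance, the string '2' is accepted from only q8.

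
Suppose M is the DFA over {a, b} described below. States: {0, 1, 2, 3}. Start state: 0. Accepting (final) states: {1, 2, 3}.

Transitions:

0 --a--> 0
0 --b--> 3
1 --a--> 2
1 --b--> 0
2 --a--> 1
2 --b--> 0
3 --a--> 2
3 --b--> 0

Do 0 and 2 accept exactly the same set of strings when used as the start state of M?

No

Initial partition by acceptance: {1,2,3} | {0}.
No further refinement is possible. Final partition (2 blocks): {1,2,3} | {0}.
0 and 2 end up in different blocks, so they are distinguishable. For instance, the string 'ε' is accepted from only 2.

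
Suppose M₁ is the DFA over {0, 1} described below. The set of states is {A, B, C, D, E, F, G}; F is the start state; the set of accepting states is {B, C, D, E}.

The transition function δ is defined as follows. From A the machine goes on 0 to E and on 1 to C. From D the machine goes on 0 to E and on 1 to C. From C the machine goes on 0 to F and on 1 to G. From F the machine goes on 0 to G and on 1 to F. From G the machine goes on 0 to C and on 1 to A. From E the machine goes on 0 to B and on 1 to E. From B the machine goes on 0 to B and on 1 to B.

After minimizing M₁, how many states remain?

5

Reachable states from the start: {A,B,C,E,F,G}. Unreachable: {D} — drop them.
P0 = {B,C,E} | {A,F,G}.
Refine {B,C,E} on symbol 0: members go to different blocks, giving {B,E} and {C}.
Refine {A,F,G} on symbol 0: members go to different blocks, giving {A} and {F} and {G}.
The partition is now stable with 5 blocks: {B,E} | {A} | {C} | {F} | {G}.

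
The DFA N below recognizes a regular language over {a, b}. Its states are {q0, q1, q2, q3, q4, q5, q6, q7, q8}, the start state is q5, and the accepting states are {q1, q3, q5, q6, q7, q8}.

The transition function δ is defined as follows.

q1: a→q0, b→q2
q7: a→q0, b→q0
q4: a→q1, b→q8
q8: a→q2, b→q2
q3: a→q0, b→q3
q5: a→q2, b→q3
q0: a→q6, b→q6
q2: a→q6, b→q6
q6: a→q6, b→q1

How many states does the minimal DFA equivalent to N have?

4

Reachable states from the start: {q0,q1,q2,q3,q5,q6}. Unreachable: {q4,q7,q8} — drop them.
Initial partition by acceptance: {q1,q3,q5,q6} | {q0,q2}.
On input a, block {q1,q3,q5,q6} splits into {q1,q3,q5} and {q6}.
Refine {q1,q3,q5} on symbol b: members go to different blocks, giving {q3,q5} and {q1}.
No further refinement is possible. Final partition (4 blocks): {q3,q5} | {q0,q2} | {q6} | {q1}.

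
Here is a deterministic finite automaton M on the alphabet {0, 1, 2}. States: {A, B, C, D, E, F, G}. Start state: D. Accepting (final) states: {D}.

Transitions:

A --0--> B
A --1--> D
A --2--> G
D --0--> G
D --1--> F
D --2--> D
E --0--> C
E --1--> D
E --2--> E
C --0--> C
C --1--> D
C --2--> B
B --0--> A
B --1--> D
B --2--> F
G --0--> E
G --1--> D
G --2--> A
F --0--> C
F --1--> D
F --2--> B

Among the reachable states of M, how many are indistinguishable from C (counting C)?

Start with accepting vs non-accepting: {D} | {A,B,C,E,F,G}.
Stable partition: {D} | {A,B,C,E,F,G} — 2 equivalence classes.
The equivalence class containing C is {A,B,C,E,F,G}, of size 6.

6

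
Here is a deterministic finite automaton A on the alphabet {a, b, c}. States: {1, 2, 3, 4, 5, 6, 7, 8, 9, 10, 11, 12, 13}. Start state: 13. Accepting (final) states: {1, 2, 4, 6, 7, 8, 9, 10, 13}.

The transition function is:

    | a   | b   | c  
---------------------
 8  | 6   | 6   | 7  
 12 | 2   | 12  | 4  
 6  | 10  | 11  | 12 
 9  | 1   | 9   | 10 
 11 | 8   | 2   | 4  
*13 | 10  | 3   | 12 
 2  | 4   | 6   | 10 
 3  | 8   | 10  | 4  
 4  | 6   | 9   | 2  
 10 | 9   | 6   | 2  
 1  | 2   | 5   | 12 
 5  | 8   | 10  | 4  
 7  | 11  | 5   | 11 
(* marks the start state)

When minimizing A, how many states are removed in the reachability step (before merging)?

0

Exploring from 13, all states are eventually visited, so none are unreachable.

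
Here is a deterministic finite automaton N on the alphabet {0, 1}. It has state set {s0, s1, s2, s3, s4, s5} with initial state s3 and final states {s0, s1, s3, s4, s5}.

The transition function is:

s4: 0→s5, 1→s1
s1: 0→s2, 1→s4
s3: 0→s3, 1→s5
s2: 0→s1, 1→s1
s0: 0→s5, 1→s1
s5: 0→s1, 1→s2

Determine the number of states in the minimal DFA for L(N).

Reachable states from the start: {s1,s2,s3,s4,s5}. Unreachable: {s0} — drop them.
Initial partition by acceptance: {s1,s3,s4,s5} | {s2}.
Split {s1,s3,s4,s5} by δ(·,0) → {s3,s4,s5} and {s1}.
Split {s3,s4,s5} by δ(·,0) → {s3,s4} and {s5}.
Split {s3,s4} by δ(·,0) → {s3} and {s4}.
Stable partition: {s3} | {s2} | {s1} | {s5} | {s4} — 5 equivalence classes.

5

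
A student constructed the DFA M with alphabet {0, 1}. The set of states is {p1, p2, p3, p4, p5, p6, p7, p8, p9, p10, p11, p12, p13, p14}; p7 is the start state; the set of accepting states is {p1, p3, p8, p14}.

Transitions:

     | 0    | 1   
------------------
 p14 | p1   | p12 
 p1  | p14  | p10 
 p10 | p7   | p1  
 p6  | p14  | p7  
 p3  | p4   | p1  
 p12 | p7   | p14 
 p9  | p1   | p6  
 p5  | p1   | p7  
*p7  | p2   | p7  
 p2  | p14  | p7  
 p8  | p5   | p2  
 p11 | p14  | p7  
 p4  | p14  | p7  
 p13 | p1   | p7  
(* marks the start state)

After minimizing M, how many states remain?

First remove the unreachable states {p3,p4,p5,p6,p8,p9,p11,p13}; 6 states remain.
Initial partition by acceptance: {p1,p14} | {p2,p7,p10,p12}.
Refine {p2,p7,p10,p12} on symbol 0: members go to different blocks, giving {p7,p10,p12} and {p2}.
Split {p7,p10,p12} by δ(·,0) → {p10,p12} and {p7}.
No further refinement is possible. Final partition (4 blocks): {p1,p14} | {p10,p12} | {p2} | {p7}.

4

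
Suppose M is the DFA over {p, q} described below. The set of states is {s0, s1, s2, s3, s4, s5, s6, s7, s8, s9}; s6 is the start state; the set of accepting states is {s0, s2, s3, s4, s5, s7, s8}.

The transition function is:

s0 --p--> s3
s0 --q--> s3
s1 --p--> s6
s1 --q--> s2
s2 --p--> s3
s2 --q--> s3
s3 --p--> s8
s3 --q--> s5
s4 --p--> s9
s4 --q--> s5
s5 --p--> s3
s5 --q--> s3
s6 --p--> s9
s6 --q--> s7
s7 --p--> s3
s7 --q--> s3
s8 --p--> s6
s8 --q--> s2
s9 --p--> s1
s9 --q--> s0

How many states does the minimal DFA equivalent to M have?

4

Reachable states from the start: {s0,s1,s2,s3,s5,s6,s7,s8,s9}. Unreachable: {s4} — drop them.
P0 = {s0,s2,s3,s5,s7,s8} | {s1,s6,s9}.
On input p, block {s0,s2,s3,s5,s7,s8} splits into {s0,s2,s3,s5,s7} and {s8}.
Split {s0,s2,s3,s5,s7} by δ(·,p) → {s0,s2,s5,s7} and {s3}.
Stable partition: {s0,s2,s5,s7} | {s1,s6,s9} | {s8} | {s3} — 4 equivalence classes.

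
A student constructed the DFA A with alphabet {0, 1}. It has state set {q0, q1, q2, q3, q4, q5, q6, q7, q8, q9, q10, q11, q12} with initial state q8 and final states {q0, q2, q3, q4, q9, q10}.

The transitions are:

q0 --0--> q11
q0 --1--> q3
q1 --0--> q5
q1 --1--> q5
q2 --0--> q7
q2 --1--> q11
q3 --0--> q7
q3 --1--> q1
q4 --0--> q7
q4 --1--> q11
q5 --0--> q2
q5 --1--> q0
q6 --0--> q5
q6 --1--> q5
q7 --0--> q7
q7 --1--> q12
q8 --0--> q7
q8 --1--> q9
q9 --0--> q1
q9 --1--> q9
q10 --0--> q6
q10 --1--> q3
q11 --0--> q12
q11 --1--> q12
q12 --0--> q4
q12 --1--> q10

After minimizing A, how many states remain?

Every state is reachable, so we keep all 13.
Initial partition by acceptance: {q0,q2,q3,q4,q9,q10} | {q1,q5,q6,q7,q8,q11,q12}.
Split {q0,q2,q3,q4,q9,q10} by δ(·,1) → {q0,q9,q10} and {q2,q3,q4}.
On input 1, block {q0,q9,q10} splits into {q0,q10} and {q9}.
Split {q1,q5,q6,q7,q8,q11,q12} by δ(·,0) → {q1,q6,q7,q8,q11} and {q5,q12}.
Refine {q1,q6,q7,q8,q11} on symbol 0: members go to different blocks, giving {q1,q6,q11} and {q7,q8}.
Refine {q7,q8} on symbol 1: members go to different blocks, giving {q7} and {q8}.
No further refinement is possible. Final partition (7 blocks): {q0,q10} | {q1,q6,q11} | {q2,q3,q4} | {q9} | {q5,q12} | {q7} | {q8}.

7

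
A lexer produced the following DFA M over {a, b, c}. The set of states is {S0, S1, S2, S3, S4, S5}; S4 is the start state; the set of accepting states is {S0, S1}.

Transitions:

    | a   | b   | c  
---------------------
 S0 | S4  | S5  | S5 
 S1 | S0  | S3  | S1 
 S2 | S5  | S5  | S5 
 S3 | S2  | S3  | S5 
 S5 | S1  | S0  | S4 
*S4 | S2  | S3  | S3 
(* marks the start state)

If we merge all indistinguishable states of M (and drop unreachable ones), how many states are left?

Every state is reachable, so we keep all 6.
Start with accepting vs non-accepting: {S0,S1} | {S2,S3,S4,S5}.
On input a, block {S0,S1} splits into {S0} and {S1}.
Refine {S2,S3,S4,S5} on symbol a: members go to different blocks, giving {S2,S3,S4} and {S5}.
Split {S2,S3,S4} by δ(·,a) → {S3,S4} and {S2}.
Split {S3,S4} by δ(·,c) → {S3} and {S4}.
No further refinement is possible. Final partition (6 blocks): {S0} | {S3} | {S1} | {S5} | {S2} | {S4}.

6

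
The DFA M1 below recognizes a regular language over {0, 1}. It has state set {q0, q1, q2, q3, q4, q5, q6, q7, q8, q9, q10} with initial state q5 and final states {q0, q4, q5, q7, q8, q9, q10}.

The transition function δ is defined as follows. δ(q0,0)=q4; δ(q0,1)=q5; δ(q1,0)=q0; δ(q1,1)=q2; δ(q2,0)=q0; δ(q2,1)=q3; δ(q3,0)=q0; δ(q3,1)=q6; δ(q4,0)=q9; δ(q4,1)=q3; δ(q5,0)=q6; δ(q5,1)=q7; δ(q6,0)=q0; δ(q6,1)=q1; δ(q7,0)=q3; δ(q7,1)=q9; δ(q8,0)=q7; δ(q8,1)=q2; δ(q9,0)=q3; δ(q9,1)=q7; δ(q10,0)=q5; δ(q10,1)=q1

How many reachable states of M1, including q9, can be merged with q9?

Reachable states from the start: {q0,q1,q2,q3,q4,q5,q6,q7,q9}. Unreachable: {q8,q10} — drop them.
P0 = {q0,q4,q5,q7,q9} | {q1,q2,q3,q6}.
Refine {q0,q4,q5,q7,q9} on symbol 0: members go to different blocks, giving {q5,q7,q9} and {q0,q4}.
Split {q0,q4} by δ(·,0) → {q0} and {q4}.
No further refinement is possible. Final partition (4 blocks): {q5,q7,q9} | {q1,q2,q3,q6} | {q0} | {q4}.
The equivalence class containing q9 is {q5,q7,q9}, of size 3.

3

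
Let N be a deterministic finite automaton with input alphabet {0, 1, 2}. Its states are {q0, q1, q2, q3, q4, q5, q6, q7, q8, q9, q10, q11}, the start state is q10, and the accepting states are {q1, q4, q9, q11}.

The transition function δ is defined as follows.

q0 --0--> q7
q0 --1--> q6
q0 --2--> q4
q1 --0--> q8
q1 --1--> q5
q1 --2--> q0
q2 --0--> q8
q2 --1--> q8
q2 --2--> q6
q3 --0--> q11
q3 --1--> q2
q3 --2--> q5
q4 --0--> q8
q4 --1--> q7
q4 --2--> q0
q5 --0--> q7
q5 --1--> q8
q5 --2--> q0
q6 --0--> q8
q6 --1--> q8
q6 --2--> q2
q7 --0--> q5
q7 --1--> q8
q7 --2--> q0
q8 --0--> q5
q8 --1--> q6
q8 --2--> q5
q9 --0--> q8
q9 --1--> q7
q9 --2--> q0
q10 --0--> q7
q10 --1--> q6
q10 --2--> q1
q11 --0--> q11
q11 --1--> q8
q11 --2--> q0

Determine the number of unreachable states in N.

3

Starting at q10 and following transitions, the reachable set is {q0, q1, q2, q4, q5, q6, q7, q8, q10}. That leaves q3, q9, q11 unreachable — 3 in total.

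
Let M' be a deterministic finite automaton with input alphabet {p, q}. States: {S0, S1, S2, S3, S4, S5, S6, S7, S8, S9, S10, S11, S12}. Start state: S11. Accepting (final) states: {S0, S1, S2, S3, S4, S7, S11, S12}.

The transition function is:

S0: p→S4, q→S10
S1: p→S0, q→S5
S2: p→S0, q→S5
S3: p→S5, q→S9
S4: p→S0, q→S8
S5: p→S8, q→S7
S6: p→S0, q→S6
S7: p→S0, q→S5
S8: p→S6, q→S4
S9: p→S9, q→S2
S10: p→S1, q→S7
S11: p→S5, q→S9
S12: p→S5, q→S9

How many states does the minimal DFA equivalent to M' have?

9

Reachable states from the start: {S0,S1,S2,S4,S5,S6,S7,S8,S9,S10,S11}. Unreachable: {S3,S12} — drop them.
Start with accepting vs non-accepting: {S0,S1,S2,S4,S7,S11} | {S5,S6,S8,S9,S10}.
Split {S0,S1,S2,S4,S7,S11} by δ(·,p) → {S0,S1,S2,S4,S7} and {S11}.
Refine {S5,S6,S8,S9,S10} on symbol p: members go to different blocks, giving {S5,S8,S9} and {S6,S10}.
Refine {S0,S1,S2,S4,S7} on symbol q: members go to different blocks, giving {S1,S2,S4,S7} and {S0}.
Split {S5,S8,S9} by δ(·,p) → {S5,S9} and {S8}.
On input q, block {S1,S2,S4,S7} splits into {S1,S2,S7} and {S4}.
Split {S5,S9} by δ(·,p) → {S5} and {S9}.
Split {S6,S10} by δ(·,p) → {S6} and {S10}.
The partition is now stable with 9 blocks: {S1,S2,S7} | {S5} | {S11} | {S6} | {S0} | {S8} | {S4} | {S9} | {S10}.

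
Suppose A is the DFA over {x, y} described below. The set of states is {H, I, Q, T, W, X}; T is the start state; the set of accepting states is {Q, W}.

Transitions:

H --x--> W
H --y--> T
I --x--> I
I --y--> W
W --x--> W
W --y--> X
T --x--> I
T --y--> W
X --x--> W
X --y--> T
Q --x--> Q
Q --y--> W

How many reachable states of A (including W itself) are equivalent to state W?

States {H,Q} cannot be reached from the start state, so discard them.
P0 = {W} | {I,T,X}.
On input x, block {I,T,X} splits into {I,T} and {X}.
No further refinement is possible. Final partition (3 blocks): {W} | {I,T} | {X}.
State W belongs to the block {W}, which has 1 states.

1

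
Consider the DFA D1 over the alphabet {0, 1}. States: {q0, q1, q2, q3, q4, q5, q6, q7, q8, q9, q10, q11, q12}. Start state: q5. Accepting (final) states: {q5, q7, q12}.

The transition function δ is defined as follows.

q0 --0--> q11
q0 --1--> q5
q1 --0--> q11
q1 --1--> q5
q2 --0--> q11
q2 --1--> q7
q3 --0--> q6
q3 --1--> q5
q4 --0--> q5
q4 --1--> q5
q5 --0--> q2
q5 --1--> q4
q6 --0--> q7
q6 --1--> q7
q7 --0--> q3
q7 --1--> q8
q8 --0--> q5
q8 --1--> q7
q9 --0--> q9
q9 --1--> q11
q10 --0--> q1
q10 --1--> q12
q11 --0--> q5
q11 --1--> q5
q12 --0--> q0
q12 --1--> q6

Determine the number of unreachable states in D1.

5

No path from q5 leads to q0, q1, q9, q10, q12; the other 8 states are all reachable.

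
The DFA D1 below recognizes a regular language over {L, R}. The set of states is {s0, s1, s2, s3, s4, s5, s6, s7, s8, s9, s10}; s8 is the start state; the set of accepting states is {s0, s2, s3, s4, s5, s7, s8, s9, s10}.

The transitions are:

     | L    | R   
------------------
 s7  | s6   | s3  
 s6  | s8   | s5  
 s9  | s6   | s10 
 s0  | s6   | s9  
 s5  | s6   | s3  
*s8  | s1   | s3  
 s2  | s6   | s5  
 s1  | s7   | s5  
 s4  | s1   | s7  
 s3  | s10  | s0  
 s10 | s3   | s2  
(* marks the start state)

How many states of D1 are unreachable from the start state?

Starting at s8 and following transitions, the reachable set is {s0, s1, s2, s3, s5, s6, s7, s8, s9, s10}. That leaves s4 unreachable — 1 in total.

1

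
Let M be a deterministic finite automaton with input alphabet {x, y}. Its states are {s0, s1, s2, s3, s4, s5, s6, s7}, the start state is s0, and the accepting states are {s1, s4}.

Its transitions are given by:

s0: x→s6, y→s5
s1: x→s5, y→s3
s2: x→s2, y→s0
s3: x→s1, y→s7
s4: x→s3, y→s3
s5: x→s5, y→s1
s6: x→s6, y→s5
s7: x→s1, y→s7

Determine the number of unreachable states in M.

2

No path from s0 leads to s2, s4; the other 6 states are all reachable.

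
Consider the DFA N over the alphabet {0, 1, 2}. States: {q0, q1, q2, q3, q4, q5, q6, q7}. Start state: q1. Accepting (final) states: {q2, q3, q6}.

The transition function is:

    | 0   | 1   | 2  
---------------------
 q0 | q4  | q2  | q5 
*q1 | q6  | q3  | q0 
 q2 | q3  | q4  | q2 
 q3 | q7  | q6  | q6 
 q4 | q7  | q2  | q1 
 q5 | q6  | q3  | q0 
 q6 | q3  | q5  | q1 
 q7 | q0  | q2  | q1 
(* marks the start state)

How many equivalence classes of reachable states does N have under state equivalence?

P0 = {q2,q3,q6} | {q0,q1,q4,q5,q7}.
On input 0, block {q2,q3,q6} splits into {q2,q6} and {q3}.
On input 2, block {q2,q6} splits into {q2} and {q6}.
Split {q0,q1,q4,q5,q7} by δ(·,0) → {q0,q4,q7} and {q1,q5}.
No further refinement is possible. Final partition (5 blocks): {q2} | {q0,q4,q7} | {q3} | {q6} | {q1,q5}.

5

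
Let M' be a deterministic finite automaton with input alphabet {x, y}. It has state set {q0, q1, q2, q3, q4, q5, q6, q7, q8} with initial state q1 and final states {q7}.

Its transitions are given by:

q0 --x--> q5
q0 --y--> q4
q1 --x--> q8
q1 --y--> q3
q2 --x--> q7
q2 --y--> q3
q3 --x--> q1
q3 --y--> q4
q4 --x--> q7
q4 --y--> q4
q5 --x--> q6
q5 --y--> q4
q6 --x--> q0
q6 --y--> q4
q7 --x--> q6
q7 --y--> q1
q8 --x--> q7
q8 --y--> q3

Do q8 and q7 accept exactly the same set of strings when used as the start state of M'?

No

First remove the unreachable states {q2}; 8 states remain.
Start with accepting vs non-accepting: {q7} | {q0,q1,q3,q4,q5,q6,q8}.
Refine {q0,q1,q3,q4,q5,q6,q8} on symbol x: members go to different blocks, giving {q0,q1,q3,q5,q6} and {q4,q8}.
Refine {q0,q1,q3,q5,q6} on symbol x: members go to different blocks, giving {q0,q3,q5,q6} and {q1}.
On input x, block {q0,q3,q5,q6} splits into {q0,q5,q6} and {q3}.
Refine {q4,q8} on symbol y: members go to different blocks, giving {q4} and {q8}.
The partition is now stable with 6 blocks: {q7} | {q0,q5,q6} | {q4} | {q1} | {q3} | {q8}.
q8 and q7 end up in different blocks, so they are distinguishable. For instance, the string 'ε' is accepted from only q7.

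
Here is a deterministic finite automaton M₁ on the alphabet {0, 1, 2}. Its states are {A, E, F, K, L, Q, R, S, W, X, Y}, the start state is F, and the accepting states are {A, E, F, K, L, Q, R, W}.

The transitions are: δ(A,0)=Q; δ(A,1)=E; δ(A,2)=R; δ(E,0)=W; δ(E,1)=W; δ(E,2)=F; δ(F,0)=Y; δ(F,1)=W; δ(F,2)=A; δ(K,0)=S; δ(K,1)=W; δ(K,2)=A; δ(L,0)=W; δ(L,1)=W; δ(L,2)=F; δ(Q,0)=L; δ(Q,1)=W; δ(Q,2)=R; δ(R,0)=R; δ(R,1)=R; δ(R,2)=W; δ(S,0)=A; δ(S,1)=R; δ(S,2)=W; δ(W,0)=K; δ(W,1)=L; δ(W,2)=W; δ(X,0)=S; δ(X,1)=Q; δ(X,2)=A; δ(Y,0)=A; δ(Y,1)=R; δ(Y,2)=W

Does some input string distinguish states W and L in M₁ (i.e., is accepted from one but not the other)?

First remove the unreachable states {X}; 10 states remain.
P0 = {A,E,F,K,L,Q,R,W} | {S,Y}.
On input 0, block {A,E,F,K,L,Q,R,W} splits into {A,E,L,Q,R,W} and {F,K}.
Refine {A,E,L,Q,R,W} on symbol 0: members go to different blocks, giving {A,E,L,Q,R} and {W}.
On input 0, block {A,E,L,Q,R} splits into {A,Q,R} and {E,L}.
Split {A,Q,R} by δ(·,0) → {A,R} and {Q}.
Split {A,R} by δ(·,0) → {R} and {A}.
No further refinement is possible. Final partition (7 blocks): {R} | {S,Y} | {F,K} | {W} | {E,L} | {Q} | {A}.
W and L end up in different blocks, so they are distinguishable. For instance, the string '00' is accepted from only L.

Yes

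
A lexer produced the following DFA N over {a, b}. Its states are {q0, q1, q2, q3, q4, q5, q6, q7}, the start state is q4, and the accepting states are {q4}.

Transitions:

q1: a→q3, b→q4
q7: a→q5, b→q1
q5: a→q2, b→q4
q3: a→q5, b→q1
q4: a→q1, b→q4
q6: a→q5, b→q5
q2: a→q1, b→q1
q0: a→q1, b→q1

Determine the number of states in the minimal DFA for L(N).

Reachable states from the start: {q1,q2,q3,q4,q5}. Unreachable: {q0,q6,q7} — drop them.
Start with accepting vs non-accepting: {q4} | {q1,q2,q3,q5}.
Split {q1,q2,q3,q5} by δ(·,b) → {q1,q5} and {q2,q3}.
Stable partition: {q4} | {q1,q5} | {q2,q3} — 3 equivalence classes.

3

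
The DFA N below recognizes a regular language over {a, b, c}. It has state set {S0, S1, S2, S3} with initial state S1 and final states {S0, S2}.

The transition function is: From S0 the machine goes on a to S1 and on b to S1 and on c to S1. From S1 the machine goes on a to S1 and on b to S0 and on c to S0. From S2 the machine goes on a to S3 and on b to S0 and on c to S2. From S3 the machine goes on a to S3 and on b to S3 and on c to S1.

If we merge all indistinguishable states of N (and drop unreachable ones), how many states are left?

2

States {S2,S3} cannot be reached from the start state, so discard them.
Start with accepting vs non-accepting: {S0} | {S1}.
The partition is now stable with 2 blocks: {S0} | {S1}.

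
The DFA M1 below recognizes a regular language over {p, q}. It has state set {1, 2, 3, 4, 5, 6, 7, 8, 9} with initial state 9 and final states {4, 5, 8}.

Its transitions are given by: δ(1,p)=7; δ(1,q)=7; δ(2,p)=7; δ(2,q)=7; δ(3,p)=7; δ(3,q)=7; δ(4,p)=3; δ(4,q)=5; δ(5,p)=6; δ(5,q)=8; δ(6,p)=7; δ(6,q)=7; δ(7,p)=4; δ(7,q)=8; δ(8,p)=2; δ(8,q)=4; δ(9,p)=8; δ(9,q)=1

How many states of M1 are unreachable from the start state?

A breadth-first search from the start state visits every state.

0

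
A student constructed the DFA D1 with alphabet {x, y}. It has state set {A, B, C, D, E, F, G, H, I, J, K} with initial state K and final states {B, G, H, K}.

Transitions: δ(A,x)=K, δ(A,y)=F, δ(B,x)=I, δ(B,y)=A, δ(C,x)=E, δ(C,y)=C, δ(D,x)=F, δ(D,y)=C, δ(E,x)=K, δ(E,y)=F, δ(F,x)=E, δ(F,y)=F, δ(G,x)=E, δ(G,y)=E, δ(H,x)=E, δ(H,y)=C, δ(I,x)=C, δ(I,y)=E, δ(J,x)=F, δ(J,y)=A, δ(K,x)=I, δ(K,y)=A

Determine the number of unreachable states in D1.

No path from K leads to B, D, G, H, J; the other 6 states are all reachable.

5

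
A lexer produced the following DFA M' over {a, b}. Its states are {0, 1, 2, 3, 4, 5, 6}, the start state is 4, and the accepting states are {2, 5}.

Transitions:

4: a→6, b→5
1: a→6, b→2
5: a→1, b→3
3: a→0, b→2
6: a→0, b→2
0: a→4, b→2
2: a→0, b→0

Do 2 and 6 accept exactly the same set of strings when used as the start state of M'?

Every state is reachable, so we keep all 7.
Start with accepting vs non-accepting: {2,5} | {0,1,3,4,6}.
Stable partition: {2,5} | {0,1,3,4,6} — 2 equivalence classes.
2 and 6 end up in different blocks, so they are distinguishable. For instance, the string 'ε' is accepted from only 2.

No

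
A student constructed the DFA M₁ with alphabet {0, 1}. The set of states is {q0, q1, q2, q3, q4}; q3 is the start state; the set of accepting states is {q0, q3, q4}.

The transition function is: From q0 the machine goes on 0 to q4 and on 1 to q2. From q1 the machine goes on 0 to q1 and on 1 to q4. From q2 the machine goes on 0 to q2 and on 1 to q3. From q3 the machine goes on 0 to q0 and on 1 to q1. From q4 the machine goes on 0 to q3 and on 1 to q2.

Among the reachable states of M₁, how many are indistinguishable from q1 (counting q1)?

Start with accepting vs non-accepting: {q0,q3,q4} | {q1,q2}.
The partition is now stable with 2 blocks: {q0,q3,q4} | {q1,q2}.
State q1 belongs to the block {q1,q2}, which has 2 states.

2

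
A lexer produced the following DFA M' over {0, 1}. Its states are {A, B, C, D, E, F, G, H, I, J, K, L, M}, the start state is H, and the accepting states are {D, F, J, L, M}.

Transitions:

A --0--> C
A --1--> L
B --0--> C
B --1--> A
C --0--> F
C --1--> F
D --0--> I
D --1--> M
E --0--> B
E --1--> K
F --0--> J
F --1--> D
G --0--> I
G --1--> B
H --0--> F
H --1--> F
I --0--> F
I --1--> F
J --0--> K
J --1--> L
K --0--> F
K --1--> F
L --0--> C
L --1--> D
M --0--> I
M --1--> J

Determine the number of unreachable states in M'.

BFS from H reaches {C, D, F, H, I, J, K, L, M}; the 4 state(s) A, B, E, G are never visited.

4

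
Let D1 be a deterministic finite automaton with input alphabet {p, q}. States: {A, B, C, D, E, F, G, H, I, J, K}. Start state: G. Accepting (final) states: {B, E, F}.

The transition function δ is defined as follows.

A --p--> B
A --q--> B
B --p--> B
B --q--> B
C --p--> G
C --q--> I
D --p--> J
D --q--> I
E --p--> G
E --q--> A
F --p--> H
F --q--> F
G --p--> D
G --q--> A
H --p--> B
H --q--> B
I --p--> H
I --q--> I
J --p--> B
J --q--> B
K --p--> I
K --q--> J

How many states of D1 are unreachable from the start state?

Starting at G and following transitions, the reachable set is {A, B, D, G, H, I, J}. That leaves C, E, F, K unreachable — 4 in total.

4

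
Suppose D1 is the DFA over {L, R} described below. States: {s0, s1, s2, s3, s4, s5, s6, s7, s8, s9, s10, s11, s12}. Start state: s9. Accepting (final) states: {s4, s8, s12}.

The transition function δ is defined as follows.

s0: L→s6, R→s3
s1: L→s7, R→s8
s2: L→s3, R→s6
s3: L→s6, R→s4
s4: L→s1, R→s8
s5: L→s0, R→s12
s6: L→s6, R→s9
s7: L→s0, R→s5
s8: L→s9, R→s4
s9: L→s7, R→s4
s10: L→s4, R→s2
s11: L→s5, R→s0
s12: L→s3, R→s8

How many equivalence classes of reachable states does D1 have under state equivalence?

First remove the unreachable states {s2,s10,s11}; 10 states remain.
Start with accepting vs non-accepting: {s4,s8,s12} | {s0,s1,s3,s5,s6,s7,s9}.
Split {s0,s1,s3,s5,s6,s7,s9} by δ(·,R) → {s1,s3,s5,s9} and {s0,s6,s7}.
The partition is now stable with 3 blocks: {s4,s8,s12} | {s1,s3,s5,s9} | {s0,s6,s7}.

3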